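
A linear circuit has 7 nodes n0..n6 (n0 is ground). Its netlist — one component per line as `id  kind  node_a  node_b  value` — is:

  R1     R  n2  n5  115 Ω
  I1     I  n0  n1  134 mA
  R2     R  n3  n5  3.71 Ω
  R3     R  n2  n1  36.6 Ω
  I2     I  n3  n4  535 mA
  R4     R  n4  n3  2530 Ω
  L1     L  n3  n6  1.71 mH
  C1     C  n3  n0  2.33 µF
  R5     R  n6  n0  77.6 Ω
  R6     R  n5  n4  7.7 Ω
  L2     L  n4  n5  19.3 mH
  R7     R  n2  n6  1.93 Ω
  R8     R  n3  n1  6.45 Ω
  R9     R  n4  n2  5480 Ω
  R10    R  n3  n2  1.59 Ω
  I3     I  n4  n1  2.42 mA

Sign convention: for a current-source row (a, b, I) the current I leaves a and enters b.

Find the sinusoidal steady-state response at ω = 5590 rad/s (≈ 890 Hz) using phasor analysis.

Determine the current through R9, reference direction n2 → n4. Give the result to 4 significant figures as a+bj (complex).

-0.001098-4.053e-05j A

MNA unknowns: 6 node voltages V₁..V_6
R1: Y=0.008696+0.000j on G[2,5]
I1: z[0]−=0.134, z[1]+=0.134
R2: Y=0.2695+0.000j on G[3,5]
R3: Y=0.02732+0.000j on G[2,1]
I2: z[3]−=0.535, z[4]+=0.535
R4: Y=0.0003953+0.000j on G[4,3]
L1: Y=0.000-0.1046j on G[3,6]
C1: Y=0.000+0.01302j on G[3,0]
R5: Y=0.01289+0.000j on G[6,0]
R6: Y=0.1299+0.000j on G[5,4]
L2: Y=0.000-0.009269j on G[4,5]
R7: Y=0.5181+0.000j on G[2,6]
R8: Y=0.1550+0.000j on G[3,1]
R9: Y=0.0001825+0.000j on G[4,2]
R10: Y=0.6289+0.000j on G[3,2]
I3: z[4]−=0.00242, z[1]+=0.00242
solve → V1=5.913-5.374j, V2=5.111-5.316j, V3=5.175-5.384j, V4=11.13-5.094j, V5=7.074-5.382j, V6=4.957-5.230j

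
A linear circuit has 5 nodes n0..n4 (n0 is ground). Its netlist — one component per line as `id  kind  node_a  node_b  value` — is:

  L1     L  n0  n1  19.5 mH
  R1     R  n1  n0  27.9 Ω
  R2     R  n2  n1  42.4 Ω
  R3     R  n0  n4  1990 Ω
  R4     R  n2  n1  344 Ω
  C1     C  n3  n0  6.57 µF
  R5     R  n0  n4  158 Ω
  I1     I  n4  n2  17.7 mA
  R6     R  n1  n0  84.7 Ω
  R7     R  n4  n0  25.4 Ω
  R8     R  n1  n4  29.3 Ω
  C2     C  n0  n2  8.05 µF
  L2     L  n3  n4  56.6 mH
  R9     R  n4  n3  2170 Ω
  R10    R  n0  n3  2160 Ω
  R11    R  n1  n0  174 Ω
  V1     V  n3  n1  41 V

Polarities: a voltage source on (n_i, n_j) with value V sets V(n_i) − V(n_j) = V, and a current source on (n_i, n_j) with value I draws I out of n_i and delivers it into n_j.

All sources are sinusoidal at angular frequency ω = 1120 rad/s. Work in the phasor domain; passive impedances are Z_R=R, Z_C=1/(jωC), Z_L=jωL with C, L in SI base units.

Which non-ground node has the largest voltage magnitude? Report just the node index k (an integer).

3

Element admittances at ω=1120 rad/s:
  Y(L1) = 0.000-0.04579j S between n0,n1
  Y(R1) = 0.03584+0.000j S between n1,n0
  Y(R2) = 0.02358+0.000j S between n2,n1
  Y(R3) = 0.0005025+0.000j S between n0,n4
  Y(R4) = 0.002907+0.000j S between n2,n1
  Y(C1) = 0.000+0.007358j S between n3,n0
  Y(R5) = 0.006329+0.000j S between n0,n4
  I1: injects 0.0177 A into n2 (from n4)
  Y(R6) = 0.01181+0.000j S between n1,n0
  Y(R7) = 0.03937+0.000j S between n4,n0
  Y(R8) = 0.03413+0.000j S between n1,n4
  Y(C2) = 0.000+0.009016j S between n0,n2
  Y(L2) = 0.000-0.01577j S between n3,n4
  Y(R9) = 0.0004608+0.000j S between n4,n3
  Y(R10) = 0.0004630+0.000j S between n0,n3
  Y(R11) = 0.005747+0.000j S between n1,n0
  V1: constraint V(n3)−V(n1) = 41
Assemble and solve the 5×5 MNA system:
  V(n1)=-1.213+0.08014j  V(n2)=-0.4643+0.2381j  V(n3)=39.79+0.08014j  V(n4)=0.9835-7.542j
  i(V1)=-0.1560+0.3158j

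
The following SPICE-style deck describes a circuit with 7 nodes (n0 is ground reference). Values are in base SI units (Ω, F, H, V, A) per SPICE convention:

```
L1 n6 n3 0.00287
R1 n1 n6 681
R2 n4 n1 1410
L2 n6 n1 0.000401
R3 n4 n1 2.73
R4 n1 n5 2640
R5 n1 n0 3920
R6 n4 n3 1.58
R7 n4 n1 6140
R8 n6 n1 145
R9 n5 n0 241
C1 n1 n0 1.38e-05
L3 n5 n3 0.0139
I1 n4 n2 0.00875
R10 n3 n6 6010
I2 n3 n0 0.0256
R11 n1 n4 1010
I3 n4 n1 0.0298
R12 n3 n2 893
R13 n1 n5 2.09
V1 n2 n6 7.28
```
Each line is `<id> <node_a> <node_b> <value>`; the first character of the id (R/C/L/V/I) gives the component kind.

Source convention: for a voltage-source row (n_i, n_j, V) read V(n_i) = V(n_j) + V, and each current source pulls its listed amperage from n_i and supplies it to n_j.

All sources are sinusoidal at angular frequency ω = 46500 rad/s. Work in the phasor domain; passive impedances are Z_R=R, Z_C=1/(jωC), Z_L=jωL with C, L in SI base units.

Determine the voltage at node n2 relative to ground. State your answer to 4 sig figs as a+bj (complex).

7.259+0.04838j V

Element admittances at ω=46500 rad/s:
  Y(L1) = 0.000-0.007493j S between n6,n3
  Y(R1) = 0.001468+0.000j S between n1,n6
  Y(R2) = 0.0007092+0.000j S between n4,n1
  Y(L2) = 0.000-0.05363j S between n6,n1
  Y(R3) = 0.3663+0.000j S between n4,n1
  Y(R4) = 0.0003788+0.000j S between n1,n5
  Y(R5) = 0.0002551+0.000j S between n1,n0
  Y(R6) = 0.6329+0.000j S between n4,n3
  Y(R7) = 0.0001629+0.000j S between n4,n1
  Y(R8) = 0.006897+0.000j S between n6,n1
  Y(R9) = 0.004149+0.000j S between n5,n0
  Y(C1) = 0.000+0.6417j S between n1,n0
  Y(L3) = 0.000-0.001547j S between n5,n3
  I1: injects 0.00875 A into n2 (from n4)
  Y(R10) = 0.0001664+0.000j S between n3,n6
  I2: injects 0.0256 A into n0 (from n3)
  Y(R11) = 0.0009901+0.000j S between n1,n4
  I3: injects 0.0298 A into n1 (from n4)
  Y(R12) = 0.001120+0.000j S between n3,n2
  Y(R13) = 0.4785+0.000j S between n1,n5
  V1: constraint V(n2)−V(n6) = 7.28
Assemble and solve the 7×7 MNA system:
  V(n1)=-0.0002753+0.03989j  V(n2)=7.259+0.04838j  V(n3)=-0.1786+0.03371j  V(n4)=-0.1515+0.03598j  V(n5)=-0.0002935+0.04012j  V(n6)=-0.02066+0.04838j
  i(V1)=0.0004209-1.643e-05j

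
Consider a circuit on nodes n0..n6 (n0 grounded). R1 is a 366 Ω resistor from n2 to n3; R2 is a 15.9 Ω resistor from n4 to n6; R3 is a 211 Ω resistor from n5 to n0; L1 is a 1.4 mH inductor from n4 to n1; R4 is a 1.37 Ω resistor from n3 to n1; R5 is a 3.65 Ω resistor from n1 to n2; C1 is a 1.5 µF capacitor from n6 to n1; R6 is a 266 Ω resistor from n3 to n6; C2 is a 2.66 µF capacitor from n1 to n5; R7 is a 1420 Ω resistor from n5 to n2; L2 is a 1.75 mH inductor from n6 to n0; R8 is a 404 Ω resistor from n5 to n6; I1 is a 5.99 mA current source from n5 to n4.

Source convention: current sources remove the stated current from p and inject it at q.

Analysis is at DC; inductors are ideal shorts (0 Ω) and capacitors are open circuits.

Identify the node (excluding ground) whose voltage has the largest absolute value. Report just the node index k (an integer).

Apply KCL at each of the 6 non-ground nodes and solve the resulting linear system.
Node n1: branches {L1, R4, R5, C1, C2} → V_1 = 0.08114
Node n2: branches {R1, R5, R7} → V_2 = 0.07903
Node n3: branches {R1, R4, R6} → V_3 = 0.08072
Node n4: branches {R2, L1, I1} → V_4 = 0.08114
Node n5: branches {R3, C2, R7, R8, I1} → V_5 = -0.7494
Node n6: branches {R2, C1, R6, L2, R8} → V_6 = 0.000
Source currents: i(L1)=0.0008869, i(L2)=0.003552

5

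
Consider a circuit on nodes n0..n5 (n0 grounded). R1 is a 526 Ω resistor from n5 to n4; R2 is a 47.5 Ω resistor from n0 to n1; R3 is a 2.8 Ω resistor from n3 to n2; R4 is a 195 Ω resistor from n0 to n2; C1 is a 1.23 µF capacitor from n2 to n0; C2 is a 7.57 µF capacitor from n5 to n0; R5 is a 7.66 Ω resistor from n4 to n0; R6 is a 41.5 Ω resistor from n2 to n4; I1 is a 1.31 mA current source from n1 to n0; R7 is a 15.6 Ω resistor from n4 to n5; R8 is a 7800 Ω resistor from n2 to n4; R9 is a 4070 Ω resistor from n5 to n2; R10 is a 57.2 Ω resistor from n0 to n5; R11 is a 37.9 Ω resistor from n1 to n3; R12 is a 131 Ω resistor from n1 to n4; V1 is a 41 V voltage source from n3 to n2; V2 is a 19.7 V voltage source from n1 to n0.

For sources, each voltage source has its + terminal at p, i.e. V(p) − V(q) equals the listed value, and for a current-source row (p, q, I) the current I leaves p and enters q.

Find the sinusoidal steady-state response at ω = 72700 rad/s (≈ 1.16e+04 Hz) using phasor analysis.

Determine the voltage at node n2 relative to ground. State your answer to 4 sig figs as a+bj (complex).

-2.688+4.496j V

MNA unknowns: 5 node voltages V₁..V_5 plus 2 source currents (V1, V2)
R1: Y=0.001901+0.000j on G[5,4]
R2: Y=0.02105+0.000j on G[0,1]
R3: Y=0.3571+0.000j on G[3,2]
R4: Y=0.005128+0.000j on G[0,2]
C1: Y=0.000+0.08942j on G[2,0]
C2: Y=0.000+0.5503j on G[5,0]
R5: Y=0.1305+0.000j on G[4,0]
R6: Y=0.02410+0.000j on G[2,4]
I1: z[1]−=0.00131, z[0]+=0.00131
R7: Y=0.06410+0.000j on G[4,5]
R8: Y=0.0001282+0.000j on G[2,4]
R9: Y=0.0002457+0.000j on G[5,2]
R10: Y=0.01748+0.000j on G[0,5]
R11: Y=0.02639+0.000j on G[1,3]
R12: Y=0.007634+0.000j on G[1,4]
V1: row V3−V2=41, i_V1 at 3,2
V2: row V1−V0=19.7, i_V2 at 1,0
solve → V1=19.70+0.000j, V2=-2.688+4.496j, V3=38.31+4.496j, V4=0.3916+0.4664j, V5=0.06343-0.03611j
aux → i_V1=-15.13-0.1186j, i_V2=-0.07237+0.1222j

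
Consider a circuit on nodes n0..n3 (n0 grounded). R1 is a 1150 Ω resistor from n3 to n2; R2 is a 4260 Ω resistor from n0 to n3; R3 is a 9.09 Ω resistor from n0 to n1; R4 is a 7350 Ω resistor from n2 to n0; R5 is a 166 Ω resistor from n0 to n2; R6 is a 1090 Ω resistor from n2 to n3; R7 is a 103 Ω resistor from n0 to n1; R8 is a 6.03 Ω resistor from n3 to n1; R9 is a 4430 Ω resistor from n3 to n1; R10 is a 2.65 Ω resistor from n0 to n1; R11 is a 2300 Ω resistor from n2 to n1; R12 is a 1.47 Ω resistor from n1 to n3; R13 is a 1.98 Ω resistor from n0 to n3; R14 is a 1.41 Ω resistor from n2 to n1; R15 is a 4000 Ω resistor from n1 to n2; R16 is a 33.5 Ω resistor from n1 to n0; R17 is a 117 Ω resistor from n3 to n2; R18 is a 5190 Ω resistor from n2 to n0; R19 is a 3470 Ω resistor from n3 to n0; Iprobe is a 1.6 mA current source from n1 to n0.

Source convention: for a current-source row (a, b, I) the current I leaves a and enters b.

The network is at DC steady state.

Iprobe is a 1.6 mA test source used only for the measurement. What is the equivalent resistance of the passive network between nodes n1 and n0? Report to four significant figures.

MNA unknowns: 3 node voltages V₁..V_3
R1: Y=0.0008696 on G[3,2]
R2: Y=0.0002347 on G[0,3]
R3: Y=0.1100 on G[0,1]
R4: Y=0.0001361 on G[2,0]
R5: Y=0.006024 on G[0,2]
R6: Y=0.0009174 on G[2,3]
R7: Y=0.009709 on G[0,1]
R8: Y=0.1658 on G[3,1]
R9: Y=0.0002257 on G[3,1]
R10: Y=0.3774 on G[0,1]
R11: Y=0.0004348 on G[2,1]
R12: Y=0.6803 on G[1,3]
R13: Y=0.5051 on G[0,3]
R14: Y=0.7092 on G[2,1]
R15: Y=0.0002500 on G[1,2]
R16: Y=0.02985 on G[1,0]
R17: Y=0.008547 on G[3,2]
R18: Y=0.0001927 on G[2,0]
R19: Y=0.0002882 on G[3,0]
Iprobe: z[1]−=0.0016, z[0]+=0.0016
solve → V1=-0.001880, V2=-0.001854, V3=-0.001182

R_eq = 1.175 Ω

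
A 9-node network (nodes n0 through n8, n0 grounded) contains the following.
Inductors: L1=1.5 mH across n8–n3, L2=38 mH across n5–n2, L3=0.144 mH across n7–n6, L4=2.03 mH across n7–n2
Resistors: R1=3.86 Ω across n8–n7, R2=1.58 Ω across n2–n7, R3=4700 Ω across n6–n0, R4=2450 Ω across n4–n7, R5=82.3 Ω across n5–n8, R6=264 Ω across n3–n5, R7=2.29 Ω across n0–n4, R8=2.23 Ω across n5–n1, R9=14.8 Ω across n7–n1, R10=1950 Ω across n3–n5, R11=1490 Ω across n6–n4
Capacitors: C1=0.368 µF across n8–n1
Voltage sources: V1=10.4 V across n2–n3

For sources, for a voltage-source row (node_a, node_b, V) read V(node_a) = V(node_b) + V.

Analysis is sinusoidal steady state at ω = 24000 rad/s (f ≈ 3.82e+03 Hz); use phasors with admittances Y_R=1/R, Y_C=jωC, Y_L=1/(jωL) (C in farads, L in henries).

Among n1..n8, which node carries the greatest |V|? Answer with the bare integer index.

3

Element admittances at ω=24000 rad/s:
  Y(L1) = 0.000-0.02778j S between n8,n3
  Y(R1) = 0.2591+0.000j S between n8,n7
  Y(R2) = 0.6329+0.000j S between n2,n7
  Y(L2) = 0.000-0.001096j S between n5,n2
  Y(R3) = 0.0002128+0.000j S between n6,n0
  Y(R4) = 0.0004082+0.000j S between n4,n7
  Y(R5) = 0.01215+0.000j S between n5,n8
  Y(R6) = 0.003788+0.000j S between n3,n5
  Y(R7) = 0.4367+0.000j S between n0,n4
  Y(L3) = 0.000-0.2894j S between n7,n6
  Y(R8) = 0.4484+0.000j S between n5,n1
  Y(L4) = 0.000-0.02053j S between n7,n2
  Y(R9) = 0.06757+0.000j S between n7,n1
  Y(R10) = 0.0005128+0.000j S between n3,n5
  Y(C1) = 0.000+0.008832j S between n8,n1
  Y(R11) = 0.0006711+0.000j S between n6,n4
  V1: constraint V(n2)−V(n3) = 10.4
Assemble and solve the 9×9 MNA system:
  V(n1)=-0.6307+0.1625j  V(n2)=0.1441-0.4331j  V(n3)=-10.26-0.4331j  V(n4)=0.000+0.000j  V(n5)=-0.7087+0.1776j  V(n6)=0.000+0.000j  V(n7)=0.000+0.000j  V(n8)=-0.1531+1.027j
  i(V1)=-0.08162+0.2780j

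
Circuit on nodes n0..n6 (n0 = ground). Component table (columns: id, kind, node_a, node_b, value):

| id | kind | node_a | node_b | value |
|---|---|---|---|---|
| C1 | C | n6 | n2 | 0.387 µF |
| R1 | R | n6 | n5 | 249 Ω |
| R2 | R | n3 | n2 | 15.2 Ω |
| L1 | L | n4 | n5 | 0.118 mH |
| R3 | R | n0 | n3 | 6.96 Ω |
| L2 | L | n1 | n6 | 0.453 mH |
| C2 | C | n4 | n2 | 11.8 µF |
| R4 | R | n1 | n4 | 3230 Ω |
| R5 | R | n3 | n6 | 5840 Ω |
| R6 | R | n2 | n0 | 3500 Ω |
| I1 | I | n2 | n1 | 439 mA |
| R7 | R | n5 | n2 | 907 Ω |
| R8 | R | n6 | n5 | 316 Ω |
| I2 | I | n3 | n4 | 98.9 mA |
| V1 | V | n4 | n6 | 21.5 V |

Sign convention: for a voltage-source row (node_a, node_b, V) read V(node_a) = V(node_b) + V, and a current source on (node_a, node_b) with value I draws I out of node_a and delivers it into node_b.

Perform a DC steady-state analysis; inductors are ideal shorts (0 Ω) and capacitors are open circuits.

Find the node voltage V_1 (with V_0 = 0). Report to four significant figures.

404.1 V

Element admittances at DC:
  Y(C1) = 0.000 S between n6,n2
  Y(R1) = 0.004016 S between n6,n5
  Y(R2) = 0.06579 S between n3,n2
  L1: short n4↔n5 (DC inductor)
  Y(R3) = 0.1437 S between n0,n3
  L2: short n1↔n6 (DC inductor)
  Y(C2) = 0.000 S between n4,n2
  Y(R4) = 0.0003096 S between n1,n4
  Y(R5) = 0.0001712 S between n3,n6
  Y(R6) = 0.0002857 S between n2,n0
  I1: injects 0.439 A into n1 (from n2)
  Y(R7) = 0.001103 S between n5,n2
  Y(R8) = 0.003165 S between n6,n5
  I2: injects 0.0989 A into n4 (from n3)
  V1: constraint V(n4)−V(n6) = 21.5
Assemble and solve the 9×9 MNA system:
  V(n1)=404.1  V(n2)=0.4488  V(n3)=-0.0008924  V(n4)=425.6  V(n5)=425.6  V(n6)=404.1
  i(L1)=0.6231  i(L2)=0.4457  i(V1)=-0.5308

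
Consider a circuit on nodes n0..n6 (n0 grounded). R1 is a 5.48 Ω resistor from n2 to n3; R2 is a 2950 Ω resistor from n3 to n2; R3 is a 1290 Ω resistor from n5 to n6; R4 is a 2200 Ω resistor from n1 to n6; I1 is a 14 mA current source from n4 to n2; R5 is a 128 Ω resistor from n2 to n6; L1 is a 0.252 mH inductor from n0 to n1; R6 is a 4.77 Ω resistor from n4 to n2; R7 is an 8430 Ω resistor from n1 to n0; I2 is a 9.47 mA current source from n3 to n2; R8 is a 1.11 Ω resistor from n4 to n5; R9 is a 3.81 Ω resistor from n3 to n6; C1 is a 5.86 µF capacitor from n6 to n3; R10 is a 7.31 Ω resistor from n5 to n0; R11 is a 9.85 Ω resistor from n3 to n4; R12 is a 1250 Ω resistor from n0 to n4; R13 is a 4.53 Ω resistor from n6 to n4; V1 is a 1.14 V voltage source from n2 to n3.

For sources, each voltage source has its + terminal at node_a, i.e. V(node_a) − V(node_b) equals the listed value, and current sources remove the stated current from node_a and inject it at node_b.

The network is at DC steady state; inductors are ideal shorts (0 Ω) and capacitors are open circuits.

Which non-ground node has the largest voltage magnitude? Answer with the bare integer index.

2

MNA unknowns: 6 node voltages V₁..V_6 plus 2 source currents (L1, V1)
R1: Y=0.1825 on G[2,3]
R2: Y=0.0003390 on G[3,2]
R3: Y=0.0007752 on G[5,6]
R4: Y=0.0004545 on G[1,6]
I1: z[4]−=0.014, z[2]+=0.014
R5: Y=0.007812 on G[2,6]
L1: row V0−V1=0, i_L1 at 0,1
R6: Y=0.2096 on G[4,2]
R7: Y=0.0001186 on G[1,0]
I2: z[3]−=0.00947, z[2]+=0.00947
R8: Y=0.9009 on G[4,5]
R9: Y=0.2625 on G[3,6]
C1: Y=0.000 on G[6,3]
R10: Y=0.1368 on G[5,0]
R11: Y=0.1015 on G[3,4]
R12: Y=0.0008000 on G[0,4]
R13: Y=0.2208 on G[6,4]
V1: row V2−V3=1.14, i_V1 at 2,3
solve → V1=0.000, V2=0.6124, V3=-0.5276, V4=0.001263, V5=0.0008931, V6=-0.2710
aux → i_L1=0.0001232, i_V1=-0.3200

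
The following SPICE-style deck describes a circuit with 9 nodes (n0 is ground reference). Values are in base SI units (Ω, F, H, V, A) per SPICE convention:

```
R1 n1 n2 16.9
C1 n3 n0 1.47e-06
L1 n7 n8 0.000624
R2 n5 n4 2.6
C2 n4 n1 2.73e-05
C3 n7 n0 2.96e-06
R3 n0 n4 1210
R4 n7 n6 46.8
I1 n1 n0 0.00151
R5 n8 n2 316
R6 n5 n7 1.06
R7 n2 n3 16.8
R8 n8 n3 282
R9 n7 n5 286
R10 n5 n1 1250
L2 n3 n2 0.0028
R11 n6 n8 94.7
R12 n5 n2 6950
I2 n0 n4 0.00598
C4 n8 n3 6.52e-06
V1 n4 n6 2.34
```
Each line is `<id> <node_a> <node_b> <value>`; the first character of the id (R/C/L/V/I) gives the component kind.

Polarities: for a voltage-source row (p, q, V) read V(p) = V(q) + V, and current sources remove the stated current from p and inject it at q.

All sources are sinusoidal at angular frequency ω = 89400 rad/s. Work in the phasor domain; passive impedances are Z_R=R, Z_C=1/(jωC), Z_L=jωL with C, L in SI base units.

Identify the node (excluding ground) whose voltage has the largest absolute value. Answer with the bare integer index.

Apply KCL at each of the 8 non-ground nodes and solve the resulting linear system.
Node n1: branches {R1, C2, I1, R10} → V_1 = 0.2599-0.04381j
Node n2: branches {R1, R5, R7, L2, R12} → V_2 = 0.09089+0.04498j
Node n3: branches {C1, R7, R8, L2, C4} → V_3 = -0.07277+0.1165j
Node n4: branches {R2, C2, R3, I2, V1} → V_4 = 0.2577-0.04857j
Node n5: branches {R2, R6, R9, R10, R12} → V_5 = 0.1004-0.06658j
Node n6: branches {R4, R11, V1} → V_6 = -2.082-0.04857j
Node n7: branches {L1, C3, R4, R6, R9} → V_7 = 0.03629-0.07393j
Node n8: branches {L1, R5, R8, R11, C4} → V_8 = -0.08101+0.1589j
Source currents: i(V1)=-0.06640-0.001649j

6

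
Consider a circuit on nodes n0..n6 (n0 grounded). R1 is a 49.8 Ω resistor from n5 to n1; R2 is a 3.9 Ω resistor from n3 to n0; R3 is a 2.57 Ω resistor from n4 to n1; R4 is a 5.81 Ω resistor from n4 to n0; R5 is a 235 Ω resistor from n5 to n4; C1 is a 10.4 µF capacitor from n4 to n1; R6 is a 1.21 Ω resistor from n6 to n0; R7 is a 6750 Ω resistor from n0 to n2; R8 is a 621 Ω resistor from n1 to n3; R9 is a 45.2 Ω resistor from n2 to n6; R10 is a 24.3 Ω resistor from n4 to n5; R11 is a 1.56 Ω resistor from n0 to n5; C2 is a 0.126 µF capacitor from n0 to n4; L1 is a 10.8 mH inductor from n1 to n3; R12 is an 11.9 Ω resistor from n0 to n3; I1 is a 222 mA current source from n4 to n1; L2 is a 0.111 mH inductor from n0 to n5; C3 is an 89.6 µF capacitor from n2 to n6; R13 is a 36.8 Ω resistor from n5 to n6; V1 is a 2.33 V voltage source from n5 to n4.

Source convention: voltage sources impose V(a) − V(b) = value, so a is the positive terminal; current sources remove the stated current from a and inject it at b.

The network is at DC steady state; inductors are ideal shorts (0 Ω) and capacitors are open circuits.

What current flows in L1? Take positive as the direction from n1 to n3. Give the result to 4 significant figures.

-0.3109 A

Element admittances at DC:
  Y(R1) = 0.02008 S between n5,n1
  Y(R2) = 0.2564 S between n3,n0
  Y(R3) = 0.3891 S between n4,n1
  Y(R4) = 0.1721 S between n4,n0
  Y(R5) = 0.004255 S between n5,n4
  Y(C1) = 0.000 S between n4,n1
  Y(R6) = 0.8264 S between n6,n0
  Y(R7) = 0.0001481 S between n0,n2
  Y(R8) = 0.001610 S between n1,n3
  Y(R9) = 0.02212 S between n2,n6
  Y(R10) = 0.04115 S between n4,n5
  Y(R11) = 0.6410 S between n0,n5
  Y(C2) = 0.000 S between n0,n4
  L1: short n1↔n3 (DC inductor)
  Y(R12) = 0.08403 S between n0,n3
  I1: injects 0.222 A into n1 (from n4)
  L2: short n0↔n5 (DC inductor)
  Y(C3) = 0.000 S between n2,n6
  Y(R13) = 0.02717 S between n5,n6
  V1: constraint V(n5)−V(n4) = 2.33
Assemble and solve the 9×9 MNA system:
  V(n1)=-0.9133  V(n2)=0.000  V(n3)=-0.9133  V(n4)=-2.330  V(n5)=0.000  V(n6)=0.000
  i(L1)=-0.3109  i(L2)=-0.7120  i(V1)=-0.8361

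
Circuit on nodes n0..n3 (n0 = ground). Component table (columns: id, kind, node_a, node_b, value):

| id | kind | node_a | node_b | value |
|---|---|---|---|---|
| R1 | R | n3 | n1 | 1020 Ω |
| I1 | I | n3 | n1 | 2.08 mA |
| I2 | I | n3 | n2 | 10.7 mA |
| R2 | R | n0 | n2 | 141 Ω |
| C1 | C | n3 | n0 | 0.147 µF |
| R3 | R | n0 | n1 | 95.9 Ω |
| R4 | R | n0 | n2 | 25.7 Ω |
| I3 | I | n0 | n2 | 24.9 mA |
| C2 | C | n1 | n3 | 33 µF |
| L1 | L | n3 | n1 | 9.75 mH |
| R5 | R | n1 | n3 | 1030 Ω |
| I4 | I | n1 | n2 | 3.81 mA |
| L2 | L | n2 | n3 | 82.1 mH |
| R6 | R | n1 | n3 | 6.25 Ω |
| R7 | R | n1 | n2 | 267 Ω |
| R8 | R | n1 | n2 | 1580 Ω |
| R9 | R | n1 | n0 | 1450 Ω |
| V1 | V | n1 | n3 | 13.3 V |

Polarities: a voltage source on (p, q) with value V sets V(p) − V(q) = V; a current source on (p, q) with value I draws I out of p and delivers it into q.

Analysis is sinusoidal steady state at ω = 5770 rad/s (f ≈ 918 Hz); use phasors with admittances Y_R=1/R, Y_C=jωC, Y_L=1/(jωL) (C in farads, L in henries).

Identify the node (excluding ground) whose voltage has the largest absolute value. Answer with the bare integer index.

MNA unknowns: 3 node voltages V₁..V_3 plus 1 source current (V1)
R1: Y=0.0009804+0.000j on G[3,1]
I1: z[3]−=0.00208, z[1]+=0.00208
I2: z[3]−=0.0107, z[2]+=0.0107
R2: Y=0.007092+0.000j on G[0,2]
C1: Y=0.000+0.0008482j on G[3,0]
R3: Y=0.01043+0.000j on G[0,1]
R4: Y=0.03891+0.000j on G[0,2]
I3: z[0]−=0.0249, z[2]+=0.0249
C2: Y=0.000+0.1904j on G[1,3]
L1: Y=0.000-0.01778j on G[3,1]
R5: Y=0.0009709+0.000j on G[1,3]
I4: z[1]−=0.00381, z[2]+=0.00381
L2: Y=0.000-0.002111j on G[2,3]
R6: Y=0.1600+0.000j on G[1,3]
R7: Y=0.003745+0.000j on G[1,2]
R8: Y=0.0006329+0.000j on G[1,2]
R9: Y=0.0006897+0.000j on G[1,0]
V1: row V1−V3=13.3, i_V1 at 1,3
solve → V1=-0.5907-1.077j, V2=0.6642+0.5163j, V3=-13.89-1.077j
aux → i_V1=-2.144-2.277j

3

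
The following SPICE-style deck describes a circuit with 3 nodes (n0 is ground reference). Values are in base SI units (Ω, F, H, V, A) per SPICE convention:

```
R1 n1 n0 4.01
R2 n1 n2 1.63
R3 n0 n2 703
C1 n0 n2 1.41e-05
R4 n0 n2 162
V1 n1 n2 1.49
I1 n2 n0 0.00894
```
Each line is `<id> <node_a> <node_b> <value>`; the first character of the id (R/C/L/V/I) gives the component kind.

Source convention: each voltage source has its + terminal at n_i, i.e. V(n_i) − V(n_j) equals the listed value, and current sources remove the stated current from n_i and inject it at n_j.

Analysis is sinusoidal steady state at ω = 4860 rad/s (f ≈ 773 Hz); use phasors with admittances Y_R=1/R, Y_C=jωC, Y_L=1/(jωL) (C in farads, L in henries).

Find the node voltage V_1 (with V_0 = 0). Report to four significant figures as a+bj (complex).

0.1076+0.3687j V

MNA unknowns: 2 node voltages V₁..V_2 plus 1 source current (V1)
R1: Y=0.2494+0.000j on G[1,0]
R2: Y=0.6135+0.000j on G[1,2]
R3: Y=0.001422+0.000j on G[0,2]
C1: Y=0.000+0.06853j on G[0,2]
R4: Y=0.006173+0.000j on G[0,2]
V1: row V1−V2=1.49, i_V1 at 1,2
I1: z[2]−=0.00894, z[0]+=0.00894
solve → V1=0.1076+0.3687j, V2=-1.382+0.3687j
aux → i_V1=-0.9409-0.09193j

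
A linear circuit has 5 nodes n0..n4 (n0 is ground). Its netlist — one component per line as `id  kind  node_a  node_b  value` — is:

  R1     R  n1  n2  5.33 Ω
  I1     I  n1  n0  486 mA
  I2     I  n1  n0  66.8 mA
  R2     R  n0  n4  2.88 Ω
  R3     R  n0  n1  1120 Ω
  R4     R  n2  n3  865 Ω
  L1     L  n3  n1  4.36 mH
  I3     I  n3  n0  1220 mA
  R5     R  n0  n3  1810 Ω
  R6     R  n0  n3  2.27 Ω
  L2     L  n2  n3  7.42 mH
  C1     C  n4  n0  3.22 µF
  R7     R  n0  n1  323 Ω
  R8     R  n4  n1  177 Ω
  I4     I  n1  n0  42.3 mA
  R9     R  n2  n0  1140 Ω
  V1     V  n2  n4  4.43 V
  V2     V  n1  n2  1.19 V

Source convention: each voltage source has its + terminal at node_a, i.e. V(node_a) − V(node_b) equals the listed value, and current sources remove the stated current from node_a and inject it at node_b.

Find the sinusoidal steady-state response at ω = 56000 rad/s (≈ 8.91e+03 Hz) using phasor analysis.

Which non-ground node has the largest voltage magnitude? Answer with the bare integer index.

Element admittances at ω=56000 rad/s:
  Y(R1) = 0.1876+0.000j S between n1,n2
  I1: injects 0.486 A into n0 (from n1)
  I2: injects 0.0668 A into n0 (from n1)
  Y(R2) = 0.3472+0.000j S between n0,n4
  Y(R3) = 0.0008929+0.000j S between n0,n1
  Y(R4) = 0.001156+0.000j S between n2,n3
  Y(L1) = 0.000-0.004096j S between n3,n1
  I3: injects 1.22 A into n0 (from n3)
  Y(R5) = 0.0005525+0.000j S between n0,n3
  Y(R6) = 0.4405+0.000j S between n0,n3
  Y(L2) = 0.000-0.002407j S between n2,n3
  Y(C1) = 0.000+0.1803j S between n4,n0
  Y(R7) = 0.003096+0.000j S between n0,n1
  Y(R8) = 0.005650+0.000j S between n4,n1
  I4: injects 0.0423 A into n0 (from n1)
  Y(R9) = 0.0008772+0.000j S between n2,n0
  V1: constraint V(n2)−V(n4) = 4.43
  V2: constraint V(n1)−V(n2) = 1.19
Assemble and solve the 6×6 MNA system:
  V(n1)=4.241+0.8239j  V(n2)=3.051+0.8239j  V(n3)=-2.737-0.09397j  V(n4)=-1.379+0.8239j
  i(V1)=-0.6591+0.03744j  i(V2)=-0.8708+0.02529j

1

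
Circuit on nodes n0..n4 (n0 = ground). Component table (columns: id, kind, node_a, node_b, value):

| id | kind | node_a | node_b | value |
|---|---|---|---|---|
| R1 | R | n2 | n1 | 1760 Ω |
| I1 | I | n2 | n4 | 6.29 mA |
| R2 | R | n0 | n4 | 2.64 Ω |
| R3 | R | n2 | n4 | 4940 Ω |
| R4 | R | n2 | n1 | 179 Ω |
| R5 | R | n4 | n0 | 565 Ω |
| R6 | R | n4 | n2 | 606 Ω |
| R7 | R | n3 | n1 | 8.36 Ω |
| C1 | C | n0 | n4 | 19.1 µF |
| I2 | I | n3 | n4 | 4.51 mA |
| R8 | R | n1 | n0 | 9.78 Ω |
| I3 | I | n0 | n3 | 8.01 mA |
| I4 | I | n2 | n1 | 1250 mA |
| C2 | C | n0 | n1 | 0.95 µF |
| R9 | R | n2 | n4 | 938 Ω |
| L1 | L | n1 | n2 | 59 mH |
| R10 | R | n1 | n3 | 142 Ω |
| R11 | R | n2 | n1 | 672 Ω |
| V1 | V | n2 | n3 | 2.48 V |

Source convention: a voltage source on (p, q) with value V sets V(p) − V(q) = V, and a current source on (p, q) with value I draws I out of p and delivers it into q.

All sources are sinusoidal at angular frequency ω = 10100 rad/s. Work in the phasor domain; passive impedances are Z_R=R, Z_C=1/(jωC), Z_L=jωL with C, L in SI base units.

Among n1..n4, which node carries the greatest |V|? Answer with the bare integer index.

Element admittances at ω=10100 rad/s:
  Y(R1) = 0.0005682+0.000j S between n2,n1
  I1: injects 0.00629 A into n4 (from n2)
  Y(R2) = 0.3788+0.000j S between n0,n4
  Y(R3) = 0.0002024+0.000j S between n2,n4
  Y(R4) = 0.005587+0.000j S between n2,n1
  Y(R5) = 0.001770+0.000j S between n4,n0
  Y(R6) = 0.001650+0.000j S between n4,n2
  Y(R7) = 0.1196+0.000j S between n3,n1
  Y(C1) = 0.000+0.1929j S between n0,n4
  I2: injects 0.00451 A into n4 (from n3)
  Y(R8) = 0.1022+0.000j S between n1,n0
  I3: injects 0.00801 A into n3 (from n0)
  I4: injects 1.25 A into n1 (from n2)
  Y(C2) = 0.000+0.009595j S between n0,n1
  Y(R9) = 0.001066+0.000j S between n2,n4
  Y(L1) = 0.000-0.001678j S between n1,n2
  Y(R10) = 0.007042+0.000j S between n1,n3
  Y(R11) = 0.001488+0.000j S between n2,n1
  V1: constraint V(n2)−V(n3) = 2.48
Assemble and solve the 5×5 MNA system:
  V(n1)=0.1618-0.01221j  V(n2)=-6.682-0.09546j  V(n3)=-9.162-0.09546j  V(n4)=-0.01840+0.008530j
  i(V1)=-1.184-0.01054j

3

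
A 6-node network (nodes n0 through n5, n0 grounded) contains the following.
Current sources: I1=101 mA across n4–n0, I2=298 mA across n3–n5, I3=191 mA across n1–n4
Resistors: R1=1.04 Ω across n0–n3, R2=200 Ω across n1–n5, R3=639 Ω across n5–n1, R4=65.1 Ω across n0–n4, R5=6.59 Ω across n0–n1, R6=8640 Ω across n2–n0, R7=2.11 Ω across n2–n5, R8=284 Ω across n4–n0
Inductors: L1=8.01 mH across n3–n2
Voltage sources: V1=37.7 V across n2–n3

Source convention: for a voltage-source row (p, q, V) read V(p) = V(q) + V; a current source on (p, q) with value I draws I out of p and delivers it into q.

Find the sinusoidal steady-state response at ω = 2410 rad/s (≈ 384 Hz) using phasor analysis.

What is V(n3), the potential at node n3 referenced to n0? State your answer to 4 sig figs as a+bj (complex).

MNA unknowns: 5 node voltages V₁..V_5 plus 1 source current (V1)
I1: z[4]−=0.101, z[0]+=0.101
R1: Y=0.9615+0.000j on G[0,3]
R2: Y=0.005000+0.000j on G[1,5]
R3: Y=0.001565+0.000j on G[5,1]
R4: Y=0.01536+0.000j on G[0,4]
I2: z[3]−=0.298, z[5]+=0.298
R5: Y=0.1517+0.000j on G[0,1]
R6: Y=0.0001157+0.000j on G[2,0]
L1: Y=0.000-0.05180j on G[3,2]
R7: Y=0.4739+0.000j on G[2,5]
R8: Y=0.003521+0.000j on G[4,0]
I3: z[1]−=0.191, z[4]+=0.191
V1: row V2−V3=37.7, i_V1 at 2,3
solve → V1=0.3509+0.000j, V2=37.44+0.000j, V3=-0.2585+0.000j, V4=4.766+0.000j, V5=37.55+0.000j
aux → i_V1=0.04942+1.953j

-0.2585+0.000j V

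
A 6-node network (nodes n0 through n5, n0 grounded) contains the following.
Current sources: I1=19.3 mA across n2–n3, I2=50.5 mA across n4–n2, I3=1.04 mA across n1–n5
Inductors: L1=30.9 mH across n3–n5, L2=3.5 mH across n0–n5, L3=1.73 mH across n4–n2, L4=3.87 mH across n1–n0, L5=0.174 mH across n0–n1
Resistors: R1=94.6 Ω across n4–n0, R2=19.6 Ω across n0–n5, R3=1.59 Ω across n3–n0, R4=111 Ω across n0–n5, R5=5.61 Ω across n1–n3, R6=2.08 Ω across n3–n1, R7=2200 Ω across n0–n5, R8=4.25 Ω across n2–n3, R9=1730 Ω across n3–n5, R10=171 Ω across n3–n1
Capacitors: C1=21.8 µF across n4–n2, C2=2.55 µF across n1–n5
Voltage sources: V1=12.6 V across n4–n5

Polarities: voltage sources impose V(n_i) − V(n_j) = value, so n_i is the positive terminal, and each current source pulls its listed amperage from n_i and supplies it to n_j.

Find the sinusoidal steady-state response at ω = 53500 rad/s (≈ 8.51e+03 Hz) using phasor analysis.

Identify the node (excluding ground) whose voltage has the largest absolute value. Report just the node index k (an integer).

Element admittances at ω=53500 rad/s:
  I1: injects 0.0193 A into n3 (from n2)
  Y(L1) = 0.000-0.0006049j S between n3,n5
  Y(R1) = 0.01057+0.000j S between n4,n0
  Y(R2) = 0.05102+0.000j S between n0,n5
  Y(R3) = 0.6289+0.000j S between n3,n0
  Y(C1) = 0.000+1.166j S between n4,n2
  Y(L2) = 0.000-0.005340j S between n0,n5
  Y(C2) = 0.000+0.1364j S between n1,n5
  Y(R4) = 0.009009+0.000j S between n0,n5
  Y(R5) = 0.1783+0.000j S between n1,n3
  Y(R6) = 0.4808+0.000j S between n3,n1
  I2: injects 0.0505 A into n2 (from n4)
  Y(L3) = 0.000-0.01080j S between n4,n2
  Y(L4) = 0.000-0.004830j S between n1,n0
  I3: injects 0.00104 A into n5 (from n1)
  Y(R7) = 0.0004545+0.000j S between n0,n5
  Y(R8) = 0.2353+0.000j S between n2,n3
  Y(R9) = 0.0005780+0.000j S between n3,n5
  Y(L5) = 0.000-0.1074j S between n0,n1
  Y(R10) = 0.005848+0.000j S between n3,n1
  V1: constraint V(n4)−V(n5) = 12.6
Assemble and solve the 6×6 MNA system:
  V(n1)=0.3316-1.749j  V(n2)=4.759+3.152j  V(n3)=0.8872-0.2715j  V(n4)=5.456+2.390j  V(n5)=-7.144+2.390j
  i(V1)=-0.9881-0.8307j

5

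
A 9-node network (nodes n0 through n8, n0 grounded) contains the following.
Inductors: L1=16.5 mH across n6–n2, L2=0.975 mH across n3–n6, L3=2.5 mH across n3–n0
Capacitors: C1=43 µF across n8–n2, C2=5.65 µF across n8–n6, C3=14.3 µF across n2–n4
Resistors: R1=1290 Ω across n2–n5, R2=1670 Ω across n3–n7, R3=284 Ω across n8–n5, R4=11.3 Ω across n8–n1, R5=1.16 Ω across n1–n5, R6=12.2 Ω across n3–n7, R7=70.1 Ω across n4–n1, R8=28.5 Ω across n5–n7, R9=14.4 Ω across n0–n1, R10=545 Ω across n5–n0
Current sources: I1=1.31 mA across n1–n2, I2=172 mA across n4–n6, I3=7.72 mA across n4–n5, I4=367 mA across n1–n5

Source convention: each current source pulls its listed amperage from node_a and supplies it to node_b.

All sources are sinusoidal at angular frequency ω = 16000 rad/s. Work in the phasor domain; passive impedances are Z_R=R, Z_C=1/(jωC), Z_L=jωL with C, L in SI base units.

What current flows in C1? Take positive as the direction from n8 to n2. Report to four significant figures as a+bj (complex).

0.1919+0.02291j A

MNA unknowns: 8 node voltages V₁..V_8
L1: Y=0.000-0.003788j on G[6,2]
C1: Y=0.000+0.6880j on G[8,2]
R1: Y=0.0007752+0.000j on G[2,5]
R2: Y=0.0005988+0.000j on G[3,7]
I1: z[1]−=0.00131, z[2]+=0.00131
R3: Y=0.003521+0.000j on G[8,5]
R4: Y=0.08850+0.000j on G[8,1]
C2: Y=0.000+0.09040j on G[8,6]
R5: Y=0.8621+0.000j on G[1,5]
R6: Y=0.08197+0.000j on G[3,7]
R7: Y=0.01427+0.000j on G[4,1]
R8: Y=0.03509+0.000j on G[5,7]
L2: Y=0.000-0.06410j on G[3,6]
I2: z[4]−=0.172, z[6]+=0.172
I3: z[4]−=0.00772, z[5]+=0.00772
C3: Y=0.000+0.2288j on G[2,4]
R9: Y=0.06944+0.000j on G[0,1]
L3: Y=0.000-0.02500j on G[3,0]
R10: Y=0.001835+0.000j on G[5,0]
I4: z[1]−=0.367, z[5]+=0.367
solve → V1=0.4463+0.2063j, V2=0.7566+0.8126j, V3=0.5853-1.304j, V4=0.6690+1.612j, V5=0.8706+0.1661j, V6=1.378-1.922j, V7=0.6704-0.8654j, V8=0.7899+0.5337j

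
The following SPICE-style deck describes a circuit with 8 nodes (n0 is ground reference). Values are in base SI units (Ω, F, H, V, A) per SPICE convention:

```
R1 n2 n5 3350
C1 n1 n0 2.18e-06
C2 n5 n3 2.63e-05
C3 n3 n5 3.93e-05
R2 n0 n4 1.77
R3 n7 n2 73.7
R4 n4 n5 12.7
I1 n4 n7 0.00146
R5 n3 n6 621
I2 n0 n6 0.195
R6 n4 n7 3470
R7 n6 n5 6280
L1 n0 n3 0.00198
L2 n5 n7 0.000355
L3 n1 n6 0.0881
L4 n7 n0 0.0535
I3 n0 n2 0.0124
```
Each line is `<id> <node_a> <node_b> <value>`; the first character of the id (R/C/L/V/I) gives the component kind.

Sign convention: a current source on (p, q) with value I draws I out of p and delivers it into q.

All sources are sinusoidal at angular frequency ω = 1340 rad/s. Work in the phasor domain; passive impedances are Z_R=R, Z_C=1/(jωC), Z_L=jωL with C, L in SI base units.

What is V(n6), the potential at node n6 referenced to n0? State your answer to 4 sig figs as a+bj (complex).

15.04-37.83j V

Element admittances at ω=1340 rad/s:
  Y(R1) = 0.0002985+0.000j S between n2,n5
  Y(C1) = 0.000+0.002921j S between n1,n0
  Y(C2) = 0.000+0.03524j S between n5,n3
  Y(C3) = 0.000+0.05266j S between n3,n5
  Y(R2) = 0.5650+0.000j S between n0,n4
  Y(R3) = 0.01357+0.000j S between n7,n2
  Y(R4) = 0.07874+0.000j S between n4,n5
  I1: injects 0.00146 A into n7 (from n4)
  Y(R5) = 0.001610+0.000j S between n3,n6
  I2: injects 0.195 A into n6 (from n0)
  Y(R6) = 0.0002882+0.000j S between n4,n7
  Y(R7) = 0.0001592+0.000j S between n6,n5
  Y(L1) = 0.000-0.3769j S between n0,n3
  Y(L2) = 0.000-2.102j S between n5,n7
  Y(L3) = 0.000-0.008471j S between n1,n6
  Y(L4) = 0.000-0.01395j S between n7,n0
  I3: injects 0.0124 A into n2 (from n0)
Assemble and solve the 7×7 MNA system:
  V(n1)=22.96-57.74j  V(n2)=1.018+0.005905j  V(n3)=0.1733+0.08297j  V(n4)=0.01304-4.224e-05j  V(n5)=0.1247-0.0003676j  V(n6)=15.04-37.83j  V(n7)=0.1239+0.006043j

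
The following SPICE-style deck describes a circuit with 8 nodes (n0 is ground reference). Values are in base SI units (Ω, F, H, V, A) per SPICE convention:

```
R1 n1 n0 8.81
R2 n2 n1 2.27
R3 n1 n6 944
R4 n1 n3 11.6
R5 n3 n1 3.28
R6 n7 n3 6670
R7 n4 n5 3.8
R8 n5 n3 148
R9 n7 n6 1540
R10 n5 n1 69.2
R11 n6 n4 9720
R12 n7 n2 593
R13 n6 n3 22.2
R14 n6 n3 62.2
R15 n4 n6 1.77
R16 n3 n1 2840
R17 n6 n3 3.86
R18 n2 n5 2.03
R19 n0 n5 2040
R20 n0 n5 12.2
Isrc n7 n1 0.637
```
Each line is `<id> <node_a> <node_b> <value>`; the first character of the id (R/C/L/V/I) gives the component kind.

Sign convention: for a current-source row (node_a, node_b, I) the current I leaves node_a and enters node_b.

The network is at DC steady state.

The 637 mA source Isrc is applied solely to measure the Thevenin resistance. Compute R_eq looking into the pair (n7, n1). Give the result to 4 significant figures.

R_eq = 403.7 Ω

MNA unknowns: 7 node voltages V₁..V_7
R1: Y=0.1135 on G[1,0]
R2: Y=0.4405 on G[2,1]
R3: Y=0.001059 on G[1,6]
R4: Y=0.08621 on G[1,3]
R5: Y=0.3049 on G[3,1]
R6: Y=0.0001499 on G[7,3]
R7: Y=0.2632 on G[4,5]
R8: Y=0.006757 on G[5,3]
R9: Y=0.0006494 on G[7,6]
R10: Y=0.01445 on G[5,1]
R11: Y=0.0001029 on G[6,4]
R12: Y=0.001686 on G[7,2]
R13: Y=0.04505 on G[6,3]
R14: Y=0.01608 on G[6,3]
R15: Y=0.5650 on G[4,6]
R16: Y=0.0003521 on G[3,1]
R17: Y=0.2591 on G[6,3]
R18: Y=0.4926 on G[2,5]
R19: Y=0.0004902 on G[0,5]
R20: Y=0.08197 on G[0,5]
Isrc: z[7]−=0.637, z[1]+=0.637
solve → V1=0.3493, V2=-0.5520, V3=-0.1291, V4=-0.5529, V5=-0.4809, V6=-0.5865, V7=-256.8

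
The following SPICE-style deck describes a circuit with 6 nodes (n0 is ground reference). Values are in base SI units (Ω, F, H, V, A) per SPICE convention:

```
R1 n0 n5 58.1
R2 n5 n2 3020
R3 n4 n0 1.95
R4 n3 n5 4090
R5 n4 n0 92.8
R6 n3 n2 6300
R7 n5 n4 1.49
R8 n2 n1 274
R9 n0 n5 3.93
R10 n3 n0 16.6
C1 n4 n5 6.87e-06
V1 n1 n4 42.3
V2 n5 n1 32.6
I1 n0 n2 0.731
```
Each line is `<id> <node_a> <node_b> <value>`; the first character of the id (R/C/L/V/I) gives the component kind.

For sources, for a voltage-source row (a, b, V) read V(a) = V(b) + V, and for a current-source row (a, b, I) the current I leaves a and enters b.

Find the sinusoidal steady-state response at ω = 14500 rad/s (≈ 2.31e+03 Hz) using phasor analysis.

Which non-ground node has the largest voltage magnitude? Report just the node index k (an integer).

2

Element admittances at ω=14500 rad/s:
  Y(R1) = 0.01721+0.000j S between n0,n5
  Y(R2) = 0.0003311+0.000j S between n5,n2
  Y(R3) = 0.5128+0.000j S between n4,n0
  Y(R4) = 0.0002445+0.000j S between n3,n5
  Y(R5) = 0.01078+0.000j S between n4,n0
  Y(R6) = 0.0001587+0.000j S between n3,n2
  Y(R7) = 0.6711+0.000j S between n5,n4
  Y(R8) = 0.003650+0.000j S between n2,n1
  Y(R9) = 0.2545+0.000j S between n0,n5
  Y(R10) = 0.06024+0.000j S between n3,n0
  Y(C1) = 0.000+0.09962j S between n4,n5
  V1: constraint V(n1)−V(n4) = 42.3
  V2: constraint V(n5)−V(n1) = 32.6
  I1: injects 0.731 A into n2 (from n0)
Assemble and solve the 7×7 MNA system:
  V(n1)=17.58+0.000j  V(n2)=196.1+0.000j  V(n3)=0.7157+0.000j  V(n4)=-24.72+0.000j  V(n5)=50.18+0.000j
  i(V1)=-63.21-7.461j  i(V2)=-63.86-7.461j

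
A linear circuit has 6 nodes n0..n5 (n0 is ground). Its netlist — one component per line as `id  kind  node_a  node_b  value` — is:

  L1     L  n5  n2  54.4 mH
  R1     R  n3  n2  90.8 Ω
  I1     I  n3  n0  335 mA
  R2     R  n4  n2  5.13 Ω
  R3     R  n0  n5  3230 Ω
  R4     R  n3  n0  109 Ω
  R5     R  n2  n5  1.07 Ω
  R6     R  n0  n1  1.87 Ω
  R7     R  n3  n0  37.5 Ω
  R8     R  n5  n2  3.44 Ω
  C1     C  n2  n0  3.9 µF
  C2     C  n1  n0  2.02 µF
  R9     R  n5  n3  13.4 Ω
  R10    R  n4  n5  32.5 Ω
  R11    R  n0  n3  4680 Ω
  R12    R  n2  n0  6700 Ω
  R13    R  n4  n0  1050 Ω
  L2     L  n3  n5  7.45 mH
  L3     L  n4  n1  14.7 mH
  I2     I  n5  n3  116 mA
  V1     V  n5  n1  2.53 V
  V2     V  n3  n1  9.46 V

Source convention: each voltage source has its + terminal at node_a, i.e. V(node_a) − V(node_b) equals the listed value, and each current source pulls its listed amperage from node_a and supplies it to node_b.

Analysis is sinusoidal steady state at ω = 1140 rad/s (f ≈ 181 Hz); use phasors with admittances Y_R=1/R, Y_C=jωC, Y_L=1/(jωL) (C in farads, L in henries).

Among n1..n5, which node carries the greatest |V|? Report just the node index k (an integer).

3

Element admittances at ω=1140 rad/s:
  Y(L1) = 0.000-0.01612j S between n5,n2
  Y(R1) = 0.01101+0.000j S between n3,n2
  I1: injects 0.335 A into n0 (from n3)
  Y(R2) = 0.1949+0.000j S between n4,n2
  Y(R3) = 0.0003096+0.000j S between n0,n5
  Y(R4) = 0.009174+0.000j S between n3,n0
  Y(R5) = 0.9346+0.000j S between n2,n5
  Y(R6) = 0.5348+0.000j S between n0,n1
  Y(R7) = 0.02667+0.000j S between n3,n0
  Y(R8) = 0.2907+0.000j S between n5,n2
  Y(C1) = 0.000+0.004446j S between n2,n0
  Y(C2) = 0.000+0.002303j S between n1,n0
  Y(R9) = 0.07463+0.000j S between n5,n3
  Y(R10) = 0.03077+0.000j S between n4,n5
  Y(R11) = 0.0002137+0.000j S between n0,n3
  Y(R12) = 0.0001493+0.000j S between n2,n0
  Y(R13) = 0.0009524+0.000j S between n4,n0
  Y(L2) = 0.000-0.1177j S between n3,n5
  Y(L3) = 0.000-0.05967j S between n4,n1
  I2: injects 0.116 A into n3 (from n5)
  V1: constraint V(n5)−V(n1) = 2.53
  V2: constraint V(n3)−V(n1) = 9.46
Assemble and solve the 7×7 MNA system:
  V(n1)=-1.187-0.007084j  V(n2)=1.373+0.08454j  V(n3)=8.273-0.007084j  V(n4)=1.179+0.6945j  V(n5)=1.343-0.007084j
  i(V1)=0.4339-0.6826j  i(V2)=-1.110+0.8172j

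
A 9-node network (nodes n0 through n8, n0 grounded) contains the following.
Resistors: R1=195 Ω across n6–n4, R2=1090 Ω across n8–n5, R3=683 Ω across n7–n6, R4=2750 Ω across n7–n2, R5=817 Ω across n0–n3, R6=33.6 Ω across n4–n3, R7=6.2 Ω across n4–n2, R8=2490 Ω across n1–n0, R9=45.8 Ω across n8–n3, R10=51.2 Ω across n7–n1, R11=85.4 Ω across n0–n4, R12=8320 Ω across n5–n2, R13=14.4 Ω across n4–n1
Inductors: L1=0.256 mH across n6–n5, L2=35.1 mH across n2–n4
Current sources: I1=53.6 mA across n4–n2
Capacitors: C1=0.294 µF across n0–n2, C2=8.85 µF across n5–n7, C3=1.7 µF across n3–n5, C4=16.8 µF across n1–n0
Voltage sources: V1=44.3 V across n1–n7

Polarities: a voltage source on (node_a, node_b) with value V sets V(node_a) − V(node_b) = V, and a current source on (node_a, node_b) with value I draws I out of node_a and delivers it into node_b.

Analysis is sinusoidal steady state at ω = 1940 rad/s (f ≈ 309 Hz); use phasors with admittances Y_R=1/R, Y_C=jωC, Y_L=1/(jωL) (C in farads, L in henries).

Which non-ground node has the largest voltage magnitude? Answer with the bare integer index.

7

MNA unknowns: 8 node voltages V₁..V_8 plus 1 source current (V1)
R1: Y=0.005128+0.000j on G[6,4]
R2: Y=0.0009174+0.000j on G[8,5]
L1: Y=0.000-2.014j on G[6,5]
I1: z[4]−=0.0536, z[2]+=0.0536
L2: Y=0.000-0.01469j on G[2,4]
R3: Y=0.001464+0.000j on G[7,6]
R4: Y=0.0003636+0.000j on G[7,2]
C1: Y=0.000+0.0005704j on G[0,2]
C2: Y=0.000+0.01717j on G[5,7]
R5: Y=0.001224+0.000j on G[0,3]
C3: Y=0.000+0.003298j on G[3,5]
R6: Y=0.02976+0.000j on G[4,3]
R7: Y=0.1613+0.000j on G[4,2]
C4: Y=0.000+0.03259j on G[1,0]
R8: Y=0.0004016+0.000j on G[1,0]
R9: Y=0.02183+0.000j on G[8,3]
R10: Y=0.01953+0.000j on G[7,1]
R11: Y=0.01171+0.000j on G[0,4]
R12: Y=0.0001202+0.000j on G[5,2]
R13: Y=0.06944+0.000j on G[4,1]
V1: row V1−V7=44.3, i_V1 at 1,7
solve → V1=1.047-0.5626j, V2=-1.311-2.218j, V3=-1.863-5.664j, V4=-1.515-2.239j, V5=-33.64-10.31j, V6=-33.67-10.24j, V7=-43.25-0.5626j, V8=-3.145-5.852j
aux → i_V1=-1.062-0.1503j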